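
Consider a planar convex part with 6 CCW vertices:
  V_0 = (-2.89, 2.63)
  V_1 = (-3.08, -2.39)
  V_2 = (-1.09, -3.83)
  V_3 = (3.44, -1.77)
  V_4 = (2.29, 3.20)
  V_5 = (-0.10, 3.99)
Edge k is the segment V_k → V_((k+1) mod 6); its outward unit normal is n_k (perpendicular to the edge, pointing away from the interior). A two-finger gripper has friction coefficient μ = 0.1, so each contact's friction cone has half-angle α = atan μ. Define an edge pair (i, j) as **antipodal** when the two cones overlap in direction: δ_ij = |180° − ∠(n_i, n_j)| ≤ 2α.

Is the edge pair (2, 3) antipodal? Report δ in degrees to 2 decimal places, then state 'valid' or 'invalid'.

α = atan 0.1 = 5.71°;  2α = 11.42°
edge 2: e_2 = (+4.53, +2.06);  n_2 = (+0.4140, -0.9103)
edge 3: e_3 = (-1.15, +4.97);  n_3 = (+0.9743, +0.2254)
∠(n_2, n_3) = 78.57°
δ = |180° − 78.57°| = 101.43°
101.43° > 2α = 11.42°  →  invalid

δ = 101.43°, invalid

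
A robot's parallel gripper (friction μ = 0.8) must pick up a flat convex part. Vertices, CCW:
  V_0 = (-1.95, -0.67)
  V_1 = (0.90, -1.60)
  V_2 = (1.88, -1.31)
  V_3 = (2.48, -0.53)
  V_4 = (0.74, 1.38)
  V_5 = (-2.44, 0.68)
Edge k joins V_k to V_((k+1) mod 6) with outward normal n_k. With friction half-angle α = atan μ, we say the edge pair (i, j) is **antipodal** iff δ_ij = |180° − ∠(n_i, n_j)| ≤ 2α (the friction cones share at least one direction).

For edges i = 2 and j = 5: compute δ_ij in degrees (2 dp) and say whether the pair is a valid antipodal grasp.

δ = 57.52°, valid

α = atan 0.8 = 38.66°;  2α = 77.32°
edge 2: e_2 = (+0.60, +0.78);  n_2 = (+0.7926, -0.6097)
edge 5: e_5 = (+0.49, -1.35);  n_5 = (-0.9400, -0.3412)
∠(n_2, n_5) = 122.48°
δ = |180° − 122.48°| = 57.52°
57.52° ≤ 2α = 77.32°  →  valid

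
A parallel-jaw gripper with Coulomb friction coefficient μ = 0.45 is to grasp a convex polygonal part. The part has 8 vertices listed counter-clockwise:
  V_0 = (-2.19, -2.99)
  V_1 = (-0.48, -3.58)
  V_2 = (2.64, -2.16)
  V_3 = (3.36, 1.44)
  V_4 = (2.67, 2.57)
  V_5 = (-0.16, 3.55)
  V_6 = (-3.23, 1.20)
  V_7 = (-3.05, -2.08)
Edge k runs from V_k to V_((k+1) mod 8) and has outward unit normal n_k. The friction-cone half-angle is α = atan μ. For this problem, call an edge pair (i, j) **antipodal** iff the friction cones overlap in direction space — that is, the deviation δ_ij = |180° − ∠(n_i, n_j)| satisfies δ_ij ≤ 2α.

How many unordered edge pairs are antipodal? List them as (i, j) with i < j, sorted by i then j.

count = 9; pairs: (0,3), (0,4), (1,4), (1,5), (2,5), (2,6), (3,6), (3,7), (4,7)

α = atan 0.45 = 24.23°;  2α = 48.46°
n_0 = (-0.3262, -0.9453)
n_1 = (+0.4142, -0.9102)
n_2 = (+0.9806, -0.1961)
n_3 = (+0.8535, +0.5211)
n_4 = (+0.3272, +0.9449)
n_5 = (-0.6078, +0.7941)
n_6 = (-0.9985, -0.0548)
n_7 = (-0.7268, -0.6869)
  (0,1): δ = 136.49°  ·
  (0,2): δ = 82.27°  ·
  (0,3): δ = 39.56°  ✓
  (0,4): δ = 0.06°  ✓
  (0,5): δ = 56.47°  ·
  (0,6): δ = 112.18°  ·
  (0,7): δ = 152.42°  ·
  (1,2): δ = 125.78°  ·
  (1,3): δ = 83.06°  ·
  (1,4): δ = 43.57°  ✓
  (1,5): δ = 12.96°  ✓
  (1,6): δ = 68.67°  ·
  (1,7): δ = 108.91°  ·
  (2,3): δ = 137.28°  ·
  (2,4): δ = 97.79°  ·
  (2,5): δ = 41.26°  ✓
  (2,6): δ = 14.45°  ✓
  (2,7): δ = 54.69°  ·
  (3,4): δ = 140.51°  ·
  (3,5): δ = 83.98°  ·
  (3,6): δ = 28.27°  ✓
  (3,7): δ = 11.97°  ✓
  (4,5): δ = 123.47°  ·
  (4,6): δ = 67.76°  ·
  (4,7): δ = 27.52°  ✓
  (5,6): δ = 124.29°  ·
  (5,7): δ = 84.05°  ·
  (6,7): δ = 139.76°  ·
antipodal pairs: 9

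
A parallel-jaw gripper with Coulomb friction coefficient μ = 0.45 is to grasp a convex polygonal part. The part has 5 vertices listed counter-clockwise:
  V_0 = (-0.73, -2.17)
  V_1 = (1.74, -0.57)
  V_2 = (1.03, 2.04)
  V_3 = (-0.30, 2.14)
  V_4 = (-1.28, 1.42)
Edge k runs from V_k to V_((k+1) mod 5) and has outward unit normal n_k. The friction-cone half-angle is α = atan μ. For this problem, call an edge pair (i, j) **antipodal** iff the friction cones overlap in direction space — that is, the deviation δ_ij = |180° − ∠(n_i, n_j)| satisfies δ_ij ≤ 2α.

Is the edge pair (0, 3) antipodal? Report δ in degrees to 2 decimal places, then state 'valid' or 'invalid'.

α = atan 0.45 = 24.23°;  2α = 48.46°
edge 0: e_0 = (+2.47, +1.60);  n_0 = (+0.5437, -0.8393)
edge 3: e_3 = (-0.98, -0.72);  n_3 = (-0.5921, +0.8059)
∠(n_0, n_3) = 176.63°
δ = |180° − 176.63°| = 3.37°
3.37° ≤ 2α = 48.46°  →  valid

δ = 3.37°, valid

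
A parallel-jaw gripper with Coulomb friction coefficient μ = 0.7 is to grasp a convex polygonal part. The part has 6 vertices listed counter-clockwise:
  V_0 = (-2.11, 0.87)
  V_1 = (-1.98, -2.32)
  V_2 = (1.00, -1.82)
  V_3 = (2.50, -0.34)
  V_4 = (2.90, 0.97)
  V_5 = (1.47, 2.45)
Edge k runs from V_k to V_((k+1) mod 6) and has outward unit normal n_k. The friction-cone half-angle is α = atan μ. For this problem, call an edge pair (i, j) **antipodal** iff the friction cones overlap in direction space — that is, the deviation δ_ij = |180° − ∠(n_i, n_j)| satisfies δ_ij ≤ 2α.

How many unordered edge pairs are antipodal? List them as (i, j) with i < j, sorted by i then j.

count = 7; pairs: (0,2), (0,3), (0,4), (1,4), (1,5), (2,5), (3,5)

α = atan 0.7 = 34.99°;  2α = 69.98°
n_0 = (-0.9992, -0.0407)
n_1 = (+0.1655, -0.9862)
n_2 = (+0.7023, -0.7118)
n_3 = (+0.9564, -0.2920)
n_4 = (+0.7192, +0.6949)
n_5 = (-0.4038, +0.9149)
  (0,1): δ = 82.81°  ·
  (0,2): δ = 47.72°  ✓
  (0,3): δ = 19.31°  ✓
  (0,4): δ = 41.68°  ✓
  (0,5): δ = 111.48°  ·
  (1,2): δ = 144.91°  ·
  (1,3): δ = 116.50°  ·
  (1,4): δ = 55.51°  ✓
  (1,5): δ = 14.29°  ✓
  (2,3): δ = 151.60°  ·
  (2,4): δ = 90.60°  ·
  (2,5): δ = 20.80°  ✓
  (3,4): δ = 119.00°  ·
  (3,5): δ = 49.21°  ✓
  (4,5): δ = 110.20°  ·
antipodal pairs: 7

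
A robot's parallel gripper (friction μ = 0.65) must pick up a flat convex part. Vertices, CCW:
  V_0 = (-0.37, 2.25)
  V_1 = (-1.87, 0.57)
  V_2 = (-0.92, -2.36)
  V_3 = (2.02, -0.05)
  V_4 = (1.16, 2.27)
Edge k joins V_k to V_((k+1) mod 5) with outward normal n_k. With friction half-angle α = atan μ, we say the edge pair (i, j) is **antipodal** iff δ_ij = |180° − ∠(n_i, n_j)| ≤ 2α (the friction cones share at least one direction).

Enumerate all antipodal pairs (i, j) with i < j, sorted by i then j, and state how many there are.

count = 4; pairs: (0,2), (0,3), (1,3), (2,4)

α = atan 0.65 = 33.02°;  2α = 66.05°
n_0 = (-0.7459, +0.6660)
n_1 = (-0.9512, -0.3084)
n_2 = (+0.6178, -0.7863)
n_3 = (+0.9377, +0.3476)
n_4 = (-0.0131, +0.9999)
  (0,1): δ = 120.28°  ·
  (0,2): δ = 10.08°  ✓
  (0,3): δ = 62.10°  ✓
  (0,4): δ = 132.51°  ·
  (1,2): δ = 69.81°  ·
  (1,3): δ = 2.37°  ✓
  (1,4): δ = 72.78°  ·
  (2,3): δ = 107.82°  ·
  (2,4): δ = 37.41°  ✓
  (3,4): δ = 109.59°  ·
antipodal pairs: 4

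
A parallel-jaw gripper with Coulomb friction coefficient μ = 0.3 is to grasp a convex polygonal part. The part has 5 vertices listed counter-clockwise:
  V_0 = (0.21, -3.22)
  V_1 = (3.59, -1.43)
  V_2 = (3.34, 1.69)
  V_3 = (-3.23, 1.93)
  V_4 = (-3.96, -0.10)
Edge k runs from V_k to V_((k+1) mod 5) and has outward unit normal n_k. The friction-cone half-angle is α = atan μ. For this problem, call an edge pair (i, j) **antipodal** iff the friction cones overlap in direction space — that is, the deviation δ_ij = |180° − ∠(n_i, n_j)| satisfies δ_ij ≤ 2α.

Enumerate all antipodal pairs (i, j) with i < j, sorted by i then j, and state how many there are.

α = atan 0.3 = 16.70°;  2α = 33.40°
n_0 = (+0.4680, -0.8837)
n_1 = (+0.9968, +0.0799)
n_2 = (+0.0365, +0.9993)
n_3 = (-0.9410, +0.3384)
n_4 = (-0.5991, -0.8007)
  (0,1): δ = 113.32°  ·
  (0,2): δ = 30.00°  ✓
  (0,3): δ = 42.32°  ·
  (0,4): δ = 115.29°  ·
  (1,2): δ = 96.67°  ·
  (1,3): δ = 24.36°  ✓
  (1,4): δ = 48.61°  ·
  (2,3): δ = 107.69°  ·
  (2,4): δ = 34.71°  ·
  (3,4): δ = 107.03°  ·
antipodal pairs: 2

count = 2; pairs: (0,2), (1,3)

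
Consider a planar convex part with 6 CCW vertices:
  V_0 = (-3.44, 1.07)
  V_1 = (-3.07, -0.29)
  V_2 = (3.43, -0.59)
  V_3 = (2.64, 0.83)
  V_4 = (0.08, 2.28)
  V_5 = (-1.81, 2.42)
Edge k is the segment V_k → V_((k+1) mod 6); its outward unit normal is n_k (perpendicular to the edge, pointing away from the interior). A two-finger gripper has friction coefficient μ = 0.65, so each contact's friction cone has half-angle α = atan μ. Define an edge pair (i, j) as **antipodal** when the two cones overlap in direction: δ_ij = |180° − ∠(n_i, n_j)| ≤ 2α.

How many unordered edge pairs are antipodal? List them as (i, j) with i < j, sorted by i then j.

α = atan 0.65 = 33.02°;  2α = 66.05°
n_0 = (-0.9649, -0.2625)
n_1 = (-0.0461, -0.9989)
n_2 = (+0.8739, +0.4862)
n_3 = (+0.4928, +0.8701)
n_4 = (+0.0739, +0.9973)
n_5 = (-0.6379, +0.7702)
  (0,1): δ = 107.86°  ·
  (0,2): δ = 13.87°  ✓
  (0,3): δ = 45.25°  ✓
  (0,4): δ = 70.54°  ·
  (0,5): δ = 114.41°  ·
  (1,2): δ = 58.27°  ✓
  (1,3): δ = 26.88°  ✓
  (1,4): δ = 1.59°  ✓
  (1,5): δ = 42.27°  ✓
  (2,3): δ = 148.62°  ·
  (2,4): δ = 123.33°  ·
  (2,5): δ = 79.46°  ·
  (3,4): δ = 154.71°  ·
  (3,5): δ = 110.84°  ·
  (4,5): δ = 136.13°  ·
antipodal pairs: 6

count = 6; pairs: (0,2), (0,3), (1,2), (1,3), (1,4), (1,5)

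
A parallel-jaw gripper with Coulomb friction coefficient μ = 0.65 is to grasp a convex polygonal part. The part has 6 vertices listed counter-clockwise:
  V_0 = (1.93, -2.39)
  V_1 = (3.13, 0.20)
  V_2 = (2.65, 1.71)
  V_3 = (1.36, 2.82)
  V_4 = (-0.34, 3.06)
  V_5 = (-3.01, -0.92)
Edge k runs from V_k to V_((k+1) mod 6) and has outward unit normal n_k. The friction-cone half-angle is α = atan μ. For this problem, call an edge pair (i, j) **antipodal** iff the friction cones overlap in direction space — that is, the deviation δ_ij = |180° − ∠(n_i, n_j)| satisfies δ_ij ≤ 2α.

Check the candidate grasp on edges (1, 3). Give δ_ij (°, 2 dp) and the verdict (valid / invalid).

α = atan 0.65 = 33.02°;  2α = 66.05°
edge 1: e_1 = (-0.48, +1.51);  n_1 = (+0.9530, +0.3029)
edge 3: e_3 = (-1.70, +0.24);  n_3 = (+0.1398, +0.9902)
∠(n_1, n_3) = 64.33°
δ = |180° − 64.33°| = 115.67°
115.67° > 2α = 66.05°  →  invalid

δ = 115.67°, invalid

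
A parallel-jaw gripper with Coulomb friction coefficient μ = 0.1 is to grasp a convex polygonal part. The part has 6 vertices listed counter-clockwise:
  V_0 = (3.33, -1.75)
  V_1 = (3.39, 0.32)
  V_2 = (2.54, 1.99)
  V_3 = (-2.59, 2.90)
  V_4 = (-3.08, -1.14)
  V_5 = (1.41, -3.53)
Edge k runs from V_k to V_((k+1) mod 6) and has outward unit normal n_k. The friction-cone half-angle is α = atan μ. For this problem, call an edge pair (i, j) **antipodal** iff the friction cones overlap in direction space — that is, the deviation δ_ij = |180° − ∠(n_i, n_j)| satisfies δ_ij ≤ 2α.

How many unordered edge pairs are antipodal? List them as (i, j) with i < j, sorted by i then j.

α = atan 0.1 = 5.71°;  2α = 11.42°
n_0 = (+0.9996, -0.0290)
n_1 = (+0.8912, +0.4536)
n_2 = (+0.1747, +0.9846)
n_3 = (-0.9927, +0.1204)
n_4 = (-0.4699, -0.8827)
n_5 = (+0.6799, -0.7333)
  (0,1): δ = 151.36°  ·
  (0,2): δ = 98.40°  ·
  (0,3): δ = 5.26°  ✓
  (0,4): δ = 63.63°  ·
  (0,5): δ = 134.49°  ·
  (1,2): δ = 127.03°  ·
  (1,3): δ = 33.89°  ·
  (1,4): δ = 35.00°  ·
  (1,5): δ = 105.86°  ·
  (2,3): δ = 86.86°  ·
  (2,4): δ = 17.97°  ·
  (2,5): δ = 52.89°  ·
  (3,4): δ = 111.11°  ·
  (3,5): δ = 40.25°  ·
  (4,5): δ = 109.14°  ·
antipodal pairs: 1

count = 1; pairs: (0,3)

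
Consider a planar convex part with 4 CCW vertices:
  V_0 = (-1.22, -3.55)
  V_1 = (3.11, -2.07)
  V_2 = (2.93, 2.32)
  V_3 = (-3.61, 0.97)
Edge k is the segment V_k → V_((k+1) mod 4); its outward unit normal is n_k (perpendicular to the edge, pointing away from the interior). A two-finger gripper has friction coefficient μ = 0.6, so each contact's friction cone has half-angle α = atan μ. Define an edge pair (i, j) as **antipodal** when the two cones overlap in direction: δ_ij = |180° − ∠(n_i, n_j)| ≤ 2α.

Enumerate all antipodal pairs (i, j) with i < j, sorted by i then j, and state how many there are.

count = 2; pairs: (0,2), (1,3)

α = atan 0.6 = 30.96°;  2α = 61.93°
n_0 = (+0.3234, -0.9463)
n_1 = (+0.9992, +0.0410)
n_2 = (-0.2022, +0.9794)
n_3 = (-0.8840, -0.4674)
  (0,1): δ = 106.52°  ·
  (0,2): δ = 7.21°  ✓
  (0,3): δ = 99.00°  ·
  (1,2): δ = 80.68°  ·
  (1,3): δ = 25.52°  ✓
  (2,3): δ = 73.80°  ·
antipodal pairs: 2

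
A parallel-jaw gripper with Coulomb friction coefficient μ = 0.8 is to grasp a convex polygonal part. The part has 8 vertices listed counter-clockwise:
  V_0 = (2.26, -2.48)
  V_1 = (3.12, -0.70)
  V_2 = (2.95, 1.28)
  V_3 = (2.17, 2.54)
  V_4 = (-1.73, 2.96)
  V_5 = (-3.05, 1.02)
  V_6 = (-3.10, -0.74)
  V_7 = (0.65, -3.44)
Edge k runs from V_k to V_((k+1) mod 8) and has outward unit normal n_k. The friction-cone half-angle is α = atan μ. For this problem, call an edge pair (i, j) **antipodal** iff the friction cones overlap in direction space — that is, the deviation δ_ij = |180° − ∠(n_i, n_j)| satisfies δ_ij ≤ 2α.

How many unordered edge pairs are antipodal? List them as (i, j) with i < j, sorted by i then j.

α = atan 0.8 = 38.66°;  2α = 77.32°
n_0 = (+0.9004, -0.4350)
n_1 = (+0.9963, +0.0855)
n_2 = (+0.8503, +0.5264)
n_3 = (+0.1071, +0.9943)
n_4 = (-0.8268, +0.5625)
n_5 = (-0.9996, +0.0284)
n_6 = (-0.5843, -0.8115)
n_7 = (+0.5121, -0.8589)
  (0,1): δ = 149.31°  ·
  (0,2): δ = 122.45°  ·
  (0,3): δ = 70.36°  ✓
  (0,4): δ = 8.44°  ✓
  (0,5): δ = 24.16°  ✓
  (0,6): δ = 80.03°  ·
  (0,7): δ = 146.59°  ·
  (1,2): δ = 153.15°  ·
  (1,3): δ = 101.05°  ·
  (1,4): δ = 39.14°  ✓
  (1,5): δ = 6.53°  ✓
  (1,6): δ = 49.34°  ✓
  (1,7): δ = 115.90°  ·
  (2,3): δ = 127.91°  ·
  (2,4): δ = 65.99°  ✓
  (2,5): δ = 33.39°  ✓
  (2,6): δ = 22.49°  ✓
  (2,7): δ = 89.05°  ·
  (3,4): δ = 118.09°  ·
  (3,5): δ = 85.48°  ·
  (3,6): δ = 29.61°  ✓
  (3,7): δ = 36.95°  ✓
  (4,5): δ = 147.40°  ·
  (4,6): δ = 91.52°  ·
  (4,7): δ = 24.96°  ✓
  (5,6): δ = 124.13°  ·
  (5,7): δ = 57.57°  ✓
  (6,7): δ = 113.44°  ·
antipodal pairs: 13

count = 13; pairs: (0,3), (0,4), (0,5), (1,4), (1,5), (1,6), (2,4), (2,5), (2,6), (3,6), (3,7), (4,7), (5,7)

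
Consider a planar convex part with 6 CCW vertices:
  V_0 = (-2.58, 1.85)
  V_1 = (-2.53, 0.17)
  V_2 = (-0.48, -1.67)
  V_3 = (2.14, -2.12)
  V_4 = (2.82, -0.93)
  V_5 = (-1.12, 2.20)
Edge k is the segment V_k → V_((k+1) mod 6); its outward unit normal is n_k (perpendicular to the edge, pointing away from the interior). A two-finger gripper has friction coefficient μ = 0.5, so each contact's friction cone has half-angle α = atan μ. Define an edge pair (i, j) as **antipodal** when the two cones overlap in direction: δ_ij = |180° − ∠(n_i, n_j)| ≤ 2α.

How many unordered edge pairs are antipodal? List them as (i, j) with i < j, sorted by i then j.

α = atan 0.5 = 26.57°;  2α = 53.13°
n_0 = (-0.9996, -0.0297)
n_1 = (-0.6680, -0.7442)
n_2 = (-0.1693, -0.9856)
n_3 = (+0.8682, -0.4961)
n_4 = (+0.6220, +0.7830)
n_5 = (-0.2331, +0.9724)
  (0,1): δ = 133.61°  ·
  (0,2): δ = 101.45°  ·
  (0,3): δ = 31.45°  ✓
  (0,4): δ = 49.83°  ✓
  (0,5): δ = 101.78°  ·
  (1,2): δ = 147.84°  ·
  (1,3): δ = 77.83°  ·
  (1,4): δ = 3.45°  ✓
  (1,5): δ = 55.39°  ·
  (2,3): δ = 110.00°  ·
  (2,4): δ = 28.72°  ✓
  (2,5): δ = 23.23°  ✓
  (3,4): δ = 98.72°  ·
  (3,5): δ = 46.77°  ✓
  (4,5): δ = 128.05°  ·
antipodal pairs: 6

count = 6; pairs: (0,3), (0,4), (1,4), (2,4), (2,5), (3,5)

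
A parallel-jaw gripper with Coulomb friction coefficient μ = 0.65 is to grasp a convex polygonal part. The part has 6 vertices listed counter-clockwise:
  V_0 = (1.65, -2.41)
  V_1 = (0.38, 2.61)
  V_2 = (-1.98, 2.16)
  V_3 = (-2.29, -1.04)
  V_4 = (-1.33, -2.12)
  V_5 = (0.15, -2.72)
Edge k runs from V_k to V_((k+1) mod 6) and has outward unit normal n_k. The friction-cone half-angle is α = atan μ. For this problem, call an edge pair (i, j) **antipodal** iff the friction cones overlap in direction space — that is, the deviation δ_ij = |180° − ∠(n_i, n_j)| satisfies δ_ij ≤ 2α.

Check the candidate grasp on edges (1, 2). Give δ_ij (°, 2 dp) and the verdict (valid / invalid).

δ = 106.33°, invalid

α = atan 0.65 = 33.02°;  2α = 66.05°
edge 1: e_1 = (-2.36, -0.45);  n_1 = (-0.1873, +0.9823)
edge 2: e_2 = (-0.31, -3.20);  n_2 = (-0.9953, +0.0964)
∠(n_1, n_2) = 73.67°
δ = |180° − 73.67°| = 106.33°
106.33° > 2α = 66.05°  →  invalid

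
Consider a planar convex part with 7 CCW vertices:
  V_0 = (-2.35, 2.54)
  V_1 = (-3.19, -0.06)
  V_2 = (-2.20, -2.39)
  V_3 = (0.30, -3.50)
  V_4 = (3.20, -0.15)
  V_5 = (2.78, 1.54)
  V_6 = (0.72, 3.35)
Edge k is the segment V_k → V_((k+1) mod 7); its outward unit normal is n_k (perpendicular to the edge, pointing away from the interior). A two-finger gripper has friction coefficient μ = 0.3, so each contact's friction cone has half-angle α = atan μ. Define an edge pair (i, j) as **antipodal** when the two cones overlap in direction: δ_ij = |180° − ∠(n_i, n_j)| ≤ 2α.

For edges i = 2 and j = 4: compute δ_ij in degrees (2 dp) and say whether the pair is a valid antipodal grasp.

δ = 52.10°, invalid

α = atan 0.3 = 16.70°;  2α = 33.40°
edge 2: e_2 = (+2.50, -1.11);  n_2 = (-0.4058, -0.9140)
edge 4: e_4 = (-0.42, +1.69);  n_4 = (+0.9705, +0.2412)
∠(n_2, n_4) = 127.90°
δ = |180° − 127.90°| = 52.10°
52.10° > 2α = 33.40°  →  invalid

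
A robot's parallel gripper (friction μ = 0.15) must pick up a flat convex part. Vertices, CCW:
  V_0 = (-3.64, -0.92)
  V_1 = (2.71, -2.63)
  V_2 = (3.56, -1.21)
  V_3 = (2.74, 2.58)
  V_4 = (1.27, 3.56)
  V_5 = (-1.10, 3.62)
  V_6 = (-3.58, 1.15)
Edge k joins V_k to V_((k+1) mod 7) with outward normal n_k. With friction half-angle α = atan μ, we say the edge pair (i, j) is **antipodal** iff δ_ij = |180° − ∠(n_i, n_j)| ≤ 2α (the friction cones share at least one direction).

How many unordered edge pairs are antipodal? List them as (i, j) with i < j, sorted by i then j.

count = 3; pairs: (0,4), (1,5), (2,6)

α = atan 0.15 = 8.53°;  2α = 17.06°
n_0 = (-0.2600, -0.9656)
n_1 = (+0.8580, -0.5136)
n_2 = (+0.9774, +0.2115)
n_3 = (+0.5547, +0.8321)
n_4 = (+0.0253, +0.9997)
n_5 = (-0.7057, +0.7085)
n_6 = (-0.9996, +0.0290)
  (0,1): δ = 105.83°  ·
  (0,2): δ = 62.72°  ·
  (0,3): δ = 18.62°  ·
  (0,4): δ = 13.62°  ✓
  (0,5): δ = 59.96°  ·
  (0,6): δ = 103.41°  ·
  (1,2): δ = 136.89°  ·
  (1,3): δ = 92.79°  ·
  (1,4): δ = 60.55°  ·
  (1,5): δ = 14.21°  ✓
  (1,6): δ = 29.24°  ·
  (2,3): δ = 135.90°  ·
  (2,4): δ = 103.66°  ·
  (2,5): δ = 57.32°  ·
  (2,6): δ = 13.87°  ✓
  (3,4): δ = 147.76°  ·
  (3,5): δ = 101.43°  ·
  (3,6): δ = 57.97°  ·
  (4,5): δ = 133.67°  ·
  (4,6): δ = 90.21°  ·
  (5,6): δ = 136.54°  ·
antipodal pairs: 3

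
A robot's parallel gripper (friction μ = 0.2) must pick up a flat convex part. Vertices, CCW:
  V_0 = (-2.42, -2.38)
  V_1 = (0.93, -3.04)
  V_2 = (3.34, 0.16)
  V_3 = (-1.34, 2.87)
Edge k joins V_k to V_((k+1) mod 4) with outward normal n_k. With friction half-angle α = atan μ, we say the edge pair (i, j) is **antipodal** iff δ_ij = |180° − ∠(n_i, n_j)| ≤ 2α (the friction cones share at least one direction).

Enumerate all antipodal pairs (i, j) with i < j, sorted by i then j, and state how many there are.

α = atan 0.2 = 11.31°;  2α = 22.62°
n_0 = (-0.1933, -0.9811)
n_1 = (+0.7988, -0.6016)
n_2 = (+0.5011, +0.8654)
n_3 = (-0.9795, +0.2015)
  (0,1): δ = 115.84°  ·
  (0,2): δ = 18.93°  ✓
  (0,3): δ = 89.52°  ·
  (1,2): δ = 83.09°  ·
  (1,3): δ = 25.36°  ·
  (2,3): δ = 71.55°  ·
antipodal pairs: 1

count = 1; pairs: (0,2)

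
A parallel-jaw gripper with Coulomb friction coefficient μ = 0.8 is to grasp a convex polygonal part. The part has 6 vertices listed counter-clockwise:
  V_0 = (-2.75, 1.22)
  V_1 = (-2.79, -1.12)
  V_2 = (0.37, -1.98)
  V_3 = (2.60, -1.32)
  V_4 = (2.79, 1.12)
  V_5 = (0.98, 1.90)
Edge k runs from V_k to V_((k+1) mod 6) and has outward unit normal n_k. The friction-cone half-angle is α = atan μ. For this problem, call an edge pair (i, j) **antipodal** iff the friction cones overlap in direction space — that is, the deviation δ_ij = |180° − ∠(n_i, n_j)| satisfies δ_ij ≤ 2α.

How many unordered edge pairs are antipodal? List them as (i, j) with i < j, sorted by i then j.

α = atan 0.8 = 38.66°;  2α = 77.32°
n_0 = (-0.9999, +0.0171)
n_1 = (-0.2626, -0.9649)
n_2 = (+0.2838, -0.9589)
n_3 = (+0.9970, -0.0776)
n_4 = (+0.3958, +0.9184)
n_5 = (-0.1793, +0.9838)
  (0,1): δ = 104.25°  ·
  (0,2): δ = 72.53°  ✓
  (0,3): δ = 3.47°  ✓
  (0,4): δ = 67.67°  ✓
  (0,5): δ = 101.31°  ·
  (1,2): δ = 148.29°  ·
  (1,3): δ = 79.23°  ·
  (1,4): δ = 8.09°  ✓
  (1,5): δ = 25.56°  ✓
  (2,3): δ = 110.94°  ·
  (2,4): δ = 39.80°  ✓
  (2,5): δ = 6.15°  ✓
  (3,4): δ = 108.86°  ·
  (3,5): δ = 75.22°  ✓
  (4,5): δ = 146.36°  ·
antipodal pairs: 8

count = 8; pairs: (0,2), (0,3), (0,4), (1,4), (1,5), (2,4), (2,5), (3,5)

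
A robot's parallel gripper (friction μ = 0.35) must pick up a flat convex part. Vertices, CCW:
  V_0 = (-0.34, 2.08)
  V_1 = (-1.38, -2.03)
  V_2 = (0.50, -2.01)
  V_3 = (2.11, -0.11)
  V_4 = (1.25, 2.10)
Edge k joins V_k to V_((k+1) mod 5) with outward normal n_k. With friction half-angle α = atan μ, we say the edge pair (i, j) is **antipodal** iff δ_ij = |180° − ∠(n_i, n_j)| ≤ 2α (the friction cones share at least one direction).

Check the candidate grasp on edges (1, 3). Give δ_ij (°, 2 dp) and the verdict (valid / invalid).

α = atan 0.35 = 19.29°;  2α = 38.58°
edge 1: e_1 = (+1.88, +0.02);  n_1 = (+0.0106, -0.9999)
edge 3: e_3 = (-0.86, +2.21);  n_3 = (+0.9319, +0.3626)
∠(n_1, n_3) = 110.65°
δ = |180° − 110.65°| = 69.35°
69.35° > 2α = 38.58°  →  invalid

δ = 69.35°, invalid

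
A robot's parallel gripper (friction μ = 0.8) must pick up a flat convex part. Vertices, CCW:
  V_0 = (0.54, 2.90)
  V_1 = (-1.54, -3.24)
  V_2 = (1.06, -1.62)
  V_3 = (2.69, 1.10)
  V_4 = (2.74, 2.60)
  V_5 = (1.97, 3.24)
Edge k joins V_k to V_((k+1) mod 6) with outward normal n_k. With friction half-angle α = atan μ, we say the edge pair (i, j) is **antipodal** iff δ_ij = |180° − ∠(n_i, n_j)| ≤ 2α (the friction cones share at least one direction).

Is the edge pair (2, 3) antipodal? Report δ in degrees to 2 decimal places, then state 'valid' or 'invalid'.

δ = 150.98°, invalid

α = atan 0.8 = 38.66°;  2α = 77.32°
edge 2: e_2 = (+1.63, +2.72);  n_2 = (+0.8578, -0.5140)
edge 3: e_3 = (+0.05, +1.50);  n_3 = (+0.9994, -0.0333)
∠(n_2, n_3) = 29.02°
δ = |180° − 29.02°| = 150.98°
150.98° > 2α = 77.32°  →  invalid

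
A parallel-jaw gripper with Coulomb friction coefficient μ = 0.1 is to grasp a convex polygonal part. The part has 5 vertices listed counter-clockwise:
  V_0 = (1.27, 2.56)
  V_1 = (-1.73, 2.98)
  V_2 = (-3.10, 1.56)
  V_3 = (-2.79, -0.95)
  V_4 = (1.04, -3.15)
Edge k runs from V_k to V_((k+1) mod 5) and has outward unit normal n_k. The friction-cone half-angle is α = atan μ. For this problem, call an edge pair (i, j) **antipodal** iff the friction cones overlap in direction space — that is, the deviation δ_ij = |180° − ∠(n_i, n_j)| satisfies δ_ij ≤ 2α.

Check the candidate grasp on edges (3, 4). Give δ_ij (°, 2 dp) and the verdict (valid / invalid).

α = atan 0.1 = 5.71°;  2α = 11.42°
edge 3: e_3 = (+3.83, -2.20);  n_3 = (-0.4981, -0.8671)
edge 4: e_4 = (+0.23, +5.71);  n_4 = (+0.9992, -0.0402)
∠(n_3, n_4) = 117.57°
δ = |180° − 117.57°| = 62.43°
62.43° > 2α = 11.42°  →  invalid

δ = 62.43°, invalid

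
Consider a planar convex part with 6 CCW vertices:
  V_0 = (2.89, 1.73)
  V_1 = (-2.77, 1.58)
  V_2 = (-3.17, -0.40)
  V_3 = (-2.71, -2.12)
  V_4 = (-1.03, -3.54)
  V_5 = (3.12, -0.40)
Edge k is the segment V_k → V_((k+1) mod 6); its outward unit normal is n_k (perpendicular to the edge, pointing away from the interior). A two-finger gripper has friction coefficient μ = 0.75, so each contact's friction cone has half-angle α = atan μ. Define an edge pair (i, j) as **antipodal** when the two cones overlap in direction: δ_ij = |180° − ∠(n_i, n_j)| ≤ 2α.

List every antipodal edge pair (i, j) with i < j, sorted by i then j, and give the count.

α = atan 0.75 = 36.87°;  2α = 73.74°
n_0 = (-0.0265, +0.9996)
n_1 = (-0.9802, +0.1980)
n_2 = (-0.9660, -0.2584)
n_3 = (-0.6455, -0.7637)
n_4 = (+0.6034, -0.7975)
n_5 = (+0.9942, +0.1074)
  (0,1): δ = 102.94°  ·
  (0,2): δ = 76.55°  ·
  (0,3): δ = 41.72°  ✓
  (0,4): δ = 35.59°  ✓
  (0,5): δ = 94.64°  ·
  (1,2): δ = 153.61°  ·
  (1,3): δ = 118.78°  ·
  (1,4): δ = 41.47°  ✓
  (1,5): δ = 17.58°  ✓
  (2,3): δ = 145.18°  ·
  (2,4): δ = 67.86°  ✓
  (2,5): δ = 8.81°  ✓
  (3,4): δ = 102.68°  ·
  (3,5): δ = 43.63°  ✓
  (4,5): δ = 120.95°  ·
antipodal pairs: 7

count = 7; pairs: (0,3), (0,4), (1,4), (1,5), (2,4), (2,5), (3,5)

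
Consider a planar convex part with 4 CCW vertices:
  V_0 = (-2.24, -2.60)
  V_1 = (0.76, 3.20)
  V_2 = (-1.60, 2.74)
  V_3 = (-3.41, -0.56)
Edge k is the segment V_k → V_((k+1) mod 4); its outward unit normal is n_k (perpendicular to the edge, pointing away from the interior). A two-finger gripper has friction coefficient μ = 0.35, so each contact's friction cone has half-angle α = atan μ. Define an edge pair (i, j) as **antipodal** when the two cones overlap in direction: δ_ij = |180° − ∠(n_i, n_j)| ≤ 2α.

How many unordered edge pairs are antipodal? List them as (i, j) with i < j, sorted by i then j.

α = atan 0.35 = 19.29°;  2α = 38.58°
n_0 = (+0.8882, -0.4594)
n_1 = (-0.1913, +0.9815)
n_2 = (-0.8768, +0.4809)
n_3 = (-0.8675, -0.4975)
  (0,1): δ = 51.62°  ·
  (0,2): δ = 1.39°  ✓
  (0,3): δ = 57.19°  ·
  (1,2): δ = 129.77°  ·
  (1,3): δ = 71.19°  ·
  (2,3): δ = 121.42°  ·
antipodal pairs: 1

count = 1; pairs: (0,2)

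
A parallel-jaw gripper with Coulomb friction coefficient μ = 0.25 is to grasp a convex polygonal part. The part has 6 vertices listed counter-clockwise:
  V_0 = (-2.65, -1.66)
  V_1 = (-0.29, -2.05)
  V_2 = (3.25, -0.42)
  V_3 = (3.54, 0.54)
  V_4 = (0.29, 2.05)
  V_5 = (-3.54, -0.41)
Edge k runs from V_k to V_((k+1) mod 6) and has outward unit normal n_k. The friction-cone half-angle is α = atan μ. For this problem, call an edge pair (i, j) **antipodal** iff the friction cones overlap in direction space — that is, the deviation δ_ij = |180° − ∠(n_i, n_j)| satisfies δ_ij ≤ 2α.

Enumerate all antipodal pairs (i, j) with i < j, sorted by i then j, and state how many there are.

α = atan 0.25 = 14.04°;  2α = 28.07°
n_0 = (-0.1630, -0.9866)
n_1 = (+0.4182, -0.9083)
n_2 = (+0.9573, -0.2892)
n_3 = (+0.4214, +0.9069)
n_4 = (-0.5404, +0.8414)
n_5 = (-0.8146, -0.5800)
  (0,1): δ = 145.89°  ·
  (0,2): δ = 97.43°  ·
  (0,3): δ = 15.54°  ✓
  (0,4): δ = 42.10°  ·
  (0,5): δ = 134.83°  ·
  (1,2): δ = 131.53°  ·
  (1,3): δ = 49.64°  ·
  (1,4): δ = 7.99°  ✓
  (1,5): δ = 100.73°  ·
  (2,3): δ = 98.11°  ·
  (2,4): δ = 40.48°  ·
  (2,5): δ = 52.26°  ·
  (3,4): δ = 122.37°  ·
  (3,5): δ = 29.63°  ·
  (4,5): δ = 87.26°  ·
antipodal pairs: 2

count = 2; pairs: (0,3), (1,4)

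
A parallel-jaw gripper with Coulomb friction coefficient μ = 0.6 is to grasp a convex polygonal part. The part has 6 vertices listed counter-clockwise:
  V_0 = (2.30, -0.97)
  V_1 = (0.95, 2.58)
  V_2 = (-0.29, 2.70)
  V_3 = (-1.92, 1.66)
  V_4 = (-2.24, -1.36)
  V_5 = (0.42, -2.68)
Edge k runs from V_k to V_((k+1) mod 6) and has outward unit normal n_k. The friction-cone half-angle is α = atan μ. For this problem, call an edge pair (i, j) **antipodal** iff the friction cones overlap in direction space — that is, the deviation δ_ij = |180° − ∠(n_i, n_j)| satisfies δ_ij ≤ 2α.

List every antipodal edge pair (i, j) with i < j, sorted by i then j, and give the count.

count = 7; pairs: (0,3), (0,4), (1,4), (1,5), (2,4), (2,5), (3,5)

α = atan 0.6 = 30.96°;  2α = 61.93°
n_0 = (+0.9347, +0.3554)
n_1 = (+0.0963, +0.9954)
n_2 = (-0.5379, +0.8430)
n_3 = (-0.9944, +0.1054)
n_4 = (-0.4445, -0.8958)
n_5 = (+0.6729, -0.7398)
  (0,1): δ = 116.35°  ·
  (0,2): δ = 78.28°  ·
  (0,3): δ = 26.87°  ✓
  (0,4): δ = 42.79°  ✓
  (0,5): δ = 111.47°  ·
  (1,2): δ = 141.93°  ·
  (1,3): δ = 90.52°  ·
  (1,4): δ = 20.86°  ✓
  (1,5): δ = 47.82°  ✓
  (2,3): δ = 128.59°  ·
  (2,4): δ = 58.93°  ✓
  (2,5): δ = 9.75°  ✓
  (3,4): δ = 110.34°  ·
  (3,5): δ = 41.66°  ✓
  (4,5): δ = 111.32°  ·
antipodal pairs: 7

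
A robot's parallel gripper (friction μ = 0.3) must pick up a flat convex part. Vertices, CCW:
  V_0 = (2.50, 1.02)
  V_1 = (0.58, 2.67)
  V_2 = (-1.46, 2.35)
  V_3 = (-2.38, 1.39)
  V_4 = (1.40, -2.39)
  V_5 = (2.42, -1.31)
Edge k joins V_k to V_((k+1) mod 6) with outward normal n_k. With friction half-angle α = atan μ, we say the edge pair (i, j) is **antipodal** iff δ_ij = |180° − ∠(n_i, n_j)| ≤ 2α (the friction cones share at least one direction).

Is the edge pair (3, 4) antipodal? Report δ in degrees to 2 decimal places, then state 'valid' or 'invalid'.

δ = 88.36°, invalid

α = atan 0.3 = 16.70°;  2α = 33.40°
edge 3: e_3 = (+3.78, -3.78);  n_3 = (-0.7071, -0.7071)
edge 4: e_4 = (+1.02, +1.08);  n_4 = (+0.7270, -0.6866)
∠(n_3, n_4) = 91.64°
δ = |180° − 91.64°| = 88.36°
88.36° > 2α = 33.40°  →  invalid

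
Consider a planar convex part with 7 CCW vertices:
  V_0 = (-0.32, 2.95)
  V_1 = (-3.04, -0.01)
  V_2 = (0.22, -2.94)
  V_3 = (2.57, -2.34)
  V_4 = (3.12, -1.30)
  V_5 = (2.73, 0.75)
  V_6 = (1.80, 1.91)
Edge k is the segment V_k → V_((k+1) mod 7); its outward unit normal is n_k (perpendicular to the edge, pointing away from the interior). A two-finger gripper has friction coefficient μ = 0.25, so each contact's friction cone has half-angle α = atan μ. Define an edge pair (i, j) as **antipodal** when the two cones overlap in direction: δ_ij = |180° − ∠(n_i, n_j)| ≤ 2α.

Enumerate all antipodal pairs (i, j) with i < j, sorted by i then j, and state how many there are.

count = 3; pairs: (0,3), (1,5), (1,6)

α = atan 0.25 = 14.04°;  2α = 28.07°
n_0 = (-0.7363, +0.6766)
n_1 = (-0.6685, -0.7437)
n_2 = (+0.2474, -0.9689)
n_3 = (+0.8840, -0.4675)
n_4 = (+0.9824, +0.1869)
n_5 = (+0.7802, +0.6255)
n_6 = (+0.4404, +0.8978)
  (0,1): δ = 89.37°  ·
  (0,2): δ = 33.10°  ·
  (0,3): δ = 14.71°  ✓
  (0,4): δ = 53.35°  ·
  (0,5): δ = 81.30°  ·
  (0,6): δ = 106.45°  ·
  (1,2): δ = 123.73°  ·
  (1,3): δ = 75.92°  ·
  (1,4): δ = 37.28°  ·
  (1,5): δ = 9.33°  ✓
  (1,6): δ = 15.82°  ✓
  (2,3): δ = 132.19°  ·
  (2,4): δ = 93.55°  ·
  (2,5): δ = 65.60°  ·
  (2,6): δ = 40.45°  ·
  (3,4): δ = 141.36°  ·
  (3,5): δ = 113.41°  ·
  (3,6): δ = 88.26°  ·
  (4,5): δ = 152.05°  ·
  (4,6): δ = 126.90°  ·
  (5,6): δ = 154.85°  ·
antipodal pairs: 3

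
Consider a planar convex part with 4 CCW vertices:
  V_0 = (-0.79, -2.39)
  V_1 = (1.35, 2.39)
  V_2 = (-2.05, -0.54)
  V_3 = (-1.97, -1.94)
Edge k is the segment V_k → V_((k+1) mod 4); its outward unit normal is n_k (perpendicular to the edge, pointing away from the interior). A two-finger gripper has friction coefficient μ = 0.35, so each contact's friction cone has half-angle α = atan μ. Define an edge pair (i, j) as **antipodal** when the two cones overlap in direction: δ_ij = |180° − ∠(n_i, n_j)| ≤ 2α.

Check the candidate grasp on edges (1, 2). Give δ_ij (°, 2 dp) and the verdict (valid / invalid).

δ = 127.48°, invalid

α = atan 0.35 = 19.29°;  2α = 38.58°
edge 1: e_1 = (-3.40, -2.93);  n_1 = (-0.6528, +0.7575)
edge 2: e_2 = (+0.08, -1.40);  n_2 = (-0.9984, -0.0570)
∠(n_1, n_2) = 52.52°
δ = |180° − 52.52°| = 127.48°
127.48° > 2α = 38.58°  →  invalid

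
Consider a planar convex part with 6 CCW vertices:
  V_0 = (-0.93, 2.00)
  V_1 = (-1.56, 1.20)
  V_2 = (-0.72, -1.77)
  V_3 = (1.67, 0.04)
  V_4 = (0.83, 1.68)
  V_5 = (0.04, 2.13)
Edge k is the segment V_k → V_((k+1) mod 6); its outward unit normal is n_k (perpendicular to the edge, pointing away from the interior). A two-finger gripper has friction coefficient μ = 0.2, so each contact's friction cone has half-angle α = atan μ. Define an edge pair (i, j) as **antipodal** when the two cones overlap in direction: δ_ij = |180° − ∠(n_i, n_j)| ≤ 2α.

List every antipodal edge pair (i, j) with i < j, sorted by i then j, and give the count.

count = 2; pairs: (0,2), (1,3)

α = atan 0.2 = 11.31°;  2α = 22.62°
n_0 = (-0.7856, +0.6187)
n_1 = (-0.9623, -0.2722)
n_2 = (+0.6037, -0.7972)
n_3 = (+0.8900, +0.4559)
n_4 = (+0.4950, +0.8689)
n_5 = (-0.1328, +0.9911)
  (0,1): δ = 125.99°  ·
  (0,2): δ = 14.64°  ✓
  (0,3): δ = 65.34°  ·
  (0,4): δ = 98.55°  ·
  (0,5): δ = 135.85°  ·
  (1,2): δ = 68.65°  ·
  (1,3): δ = 11.33°  ✓
  (1,4): δ = 44.54°  ·
  (1,5): δ = 81.84°  ·
  (2,3): δ = 100.02°  ·
  (2,4): δ = 66.80°  ·
  (2,5): δ = 29.50°  ·
  (3,4): δ = 146.79°  ·
  (3,5): δ = 109.49°  ·
  (4,5): δ = 142.70°  ·
antipodal pairs: 2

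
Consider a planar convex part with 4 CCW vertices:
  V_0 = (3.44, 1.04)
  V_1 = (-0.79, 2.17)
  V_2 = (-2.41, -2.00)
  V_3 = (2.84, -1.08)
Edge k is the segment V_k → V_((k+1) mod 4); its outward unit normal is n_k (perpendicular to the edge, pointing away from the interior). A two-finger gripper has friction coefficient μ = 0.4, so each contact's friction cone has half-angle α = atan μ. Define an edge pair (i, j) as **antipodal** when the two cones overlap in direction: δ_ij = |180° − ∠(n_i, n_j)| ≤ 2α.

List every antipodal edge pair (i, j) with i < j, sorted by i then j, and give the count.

α = atan 0.4 = 21.80°;  2α = 43.60°
n_0 = (+0.2581, +0.9661)
n_1 = (-0.9321, +0.3621)
n_2 = (+0.1726, -0.9850)
n_3 = (+0.9622, -0.2723)
  (0,1): δ = 96.27°  ·
  (0,2): δ = 24.90°  ✓
  (0,3): δ = 89.15°  ·
  (1,2): δ = 58.83°  ·
  (1,3): δ = 5.43°  ✓
  (2,3): δ = 115.74°  ·
antipodal pairs: 2

count = 2; pairs: (0,2), (1,3)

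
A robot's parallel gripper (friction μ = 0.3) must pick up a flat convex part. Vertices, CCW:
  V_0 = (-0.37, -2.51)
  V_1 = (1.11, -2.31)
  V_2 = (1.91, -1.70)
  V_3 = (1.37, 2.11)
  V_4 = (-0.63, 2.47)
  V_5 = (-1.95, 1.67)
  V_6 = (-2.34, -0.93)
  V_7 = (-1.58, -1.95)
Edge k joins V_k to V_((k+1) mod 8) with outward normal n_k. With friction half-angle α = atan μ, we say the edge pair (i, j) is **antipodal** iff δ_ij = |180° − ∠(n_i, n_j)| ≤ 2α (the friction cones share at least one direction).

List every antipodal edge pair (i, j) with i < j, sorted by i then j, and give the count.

α = atan 0.3 = 16.70°;  2α = 33.40°
n_0 = (+0.1339, -0.9910)
n_1 = (+0.6063, -0.7952)
n_2 = (+0.9901, +0.1403)
n_3 = (+0.1772, +0.9842)
n_4 = (-0.5183, +0.8552)
n_5 = (-0.9889, +0.1483)
n_6 = (-0.8019, -0.5975)
n_7 = (-0.4200, -0.9075)
  (0,1): δ = 150.37°  ·
  (0,2): δ = 89.63°  ·
  (0,3): δ = 17.90°  ✓
  (0,4): δ = 23.52°  ✓
  (0,5): δ = 73.77°  ·
  (0,6): δ = 118.99°  ·
  (0,7): δ = 147.47°  ·
  (1,2): δ = 119.26°  ·
  (1,3): δ = 47.53°  ·
  (1,4): δ = 6.11°  ✓
  (1,5): δ = 44.14°  ·
  (1,6): δ = 89.36°  ·
  (1,7): δ = 117.84°  ·
  (2,3): δ = 108.27°  ·
  (2,4): δ = 66.85°  ·
  (2,5): δ = 16.60°  ✓
  (2,6): δ = 28.62°  ✓
  (2,7): δ = 57.10°  ·
  (3,4): δ = 138.58°  ·
  (3,5): δ = 88.33°  ·
  (3,6): δ = 43.11°  ·
  (3,7): δ = 14.63°  ✓
  (4,5): δ = 129.75°  ·
  (4,6): δ = 84.53°  ·
  (4,7): δ = 56.05°  ·
  (5,6): δ = 134.78°  ·
  (5,7): δ = 106.30°  ·
  (6,7): δ = 151.52°  ·
antipodal pairs: 6

count = 6; pairs: (0,3), (0,4), (1,4), (2,5), (2,6), (3,7)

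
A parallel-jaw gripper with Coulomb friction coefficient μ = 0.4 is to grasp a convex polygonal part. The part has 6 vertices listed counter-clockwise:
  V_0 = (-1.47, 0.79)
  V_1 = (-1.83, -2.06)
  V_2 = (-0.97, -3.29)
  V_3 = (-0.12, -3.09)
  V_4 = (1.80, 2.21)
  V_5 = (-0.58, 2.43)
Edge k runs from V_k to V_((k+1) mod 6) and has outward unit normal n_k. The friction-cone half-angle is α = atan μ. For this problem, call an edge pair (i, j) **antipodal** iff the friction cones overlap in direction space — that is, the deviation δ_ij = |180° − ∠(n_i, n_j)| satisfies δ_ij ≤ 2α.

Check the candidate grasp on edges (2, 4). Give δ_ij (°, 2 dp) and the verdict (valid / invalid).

δ = 18.52°, valid

α = atan 0.4 = 21.80°;  2α = 43.60°
edge 2: e_2 = (+0.85, +0.20);  n_2 = (+0.2290, -0.9734)
edge 4: e_4 = (-2.38, +0.22);  n_4 = (+0.0920, +0.9958)
∠(n_2, n_4) = 161.48°
δ = |180° − 161.48°| = 18.52°
18.52° ≤ 2α = 43.60°  →  valid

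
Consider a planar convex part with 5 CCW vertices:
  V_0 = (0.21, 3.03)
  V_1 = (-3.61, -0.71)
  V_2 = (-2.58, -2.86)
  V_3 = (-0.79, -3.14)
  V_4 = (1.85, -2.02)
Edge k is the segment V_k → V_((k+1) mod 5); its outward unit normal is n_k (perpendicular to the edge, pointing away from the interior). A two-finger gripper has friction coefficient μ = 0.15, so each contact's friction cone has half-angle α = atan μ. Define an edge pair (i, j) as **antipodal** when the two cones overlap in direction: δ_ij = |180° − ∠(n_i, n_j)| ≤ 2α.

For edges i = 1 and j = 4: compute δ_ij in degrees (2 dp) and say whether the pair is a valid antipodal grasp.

α = atan 0.15 = 8.53°;  2α = 17.06°
edge 1: e_1 = (+1.03, -2.15);  n_1 = (-0.9019, -0.4320)
edge 4: e_4 = (-1.64, +5.05);  n_4 = (+0.9511, +0.3089)
∠(n_1, n_4) = 172.39°
δ = |180° − 172.39°| = 7.61°
7.61° ≤ 2α = 17.06°  →  valid

δ = 7.61°, valid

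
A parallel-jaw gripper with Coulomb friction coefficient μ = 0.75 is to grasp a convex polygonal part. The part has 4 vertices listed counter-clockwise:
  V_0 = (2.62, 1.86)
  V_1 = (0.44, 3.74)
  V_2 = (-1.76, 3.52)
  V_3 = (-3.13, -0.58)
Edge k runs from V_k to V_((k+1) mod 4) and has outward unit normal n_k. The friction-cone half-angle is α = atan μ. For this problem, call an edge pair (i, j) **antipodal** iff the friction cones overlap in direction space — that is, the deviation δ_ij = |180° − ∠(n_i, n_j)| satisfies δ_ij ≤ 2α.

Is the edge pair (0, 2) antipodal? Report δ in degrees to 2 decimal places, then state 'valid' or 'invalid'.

α = atan 0.75 = 36.87°;  2α = 73.74°
edge 0: e_0 = (-2.18, +1.88);  n_0 = (+0.6531, +0.7573)
edge 2: e_2 = (-1.37, -4.10);  n_2 = (-0.9485, +0.3169)
∠(n_0, n_2) = 112.30°
δ = |180° − 112.30°| = 67.70°
67.70° ≤ 2α = 73.74°  →  valid

δ = 67.70°, valid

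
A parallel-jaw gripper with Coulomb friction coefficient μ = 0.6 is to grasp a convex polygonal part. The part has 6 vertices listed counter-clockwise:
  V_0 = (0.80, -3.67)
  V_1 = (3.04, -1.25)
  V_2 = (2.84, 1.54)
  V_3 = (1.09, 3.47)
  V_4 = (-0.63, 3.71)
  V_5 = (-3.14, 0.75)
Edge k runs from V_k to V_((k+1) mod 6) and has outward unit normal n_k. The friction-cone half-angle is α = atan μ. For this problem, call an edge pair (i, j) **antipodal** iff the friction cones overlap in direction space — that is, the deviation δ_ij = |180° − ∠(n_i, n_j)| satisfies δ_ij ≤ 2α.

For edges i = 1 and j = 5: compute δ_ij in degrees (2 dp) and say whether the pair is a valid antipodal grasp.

α = atan 0.6 = 30.96°;  2α = 61.93°
edge 1: e_1 = (-0.20, +2.79);  n_1 = (+0.9974, +0.0715)
edge 5: e_5 = (+3.94, -4.42);  n_5 = (-0.7465, -0.6654)
∠(n_1, n_5) = 142.39°
δ = |180° − 142.39°| = 37.61°
37.61° ≤ 2α = 61.93°  →  valid

δ = 37.61°, valid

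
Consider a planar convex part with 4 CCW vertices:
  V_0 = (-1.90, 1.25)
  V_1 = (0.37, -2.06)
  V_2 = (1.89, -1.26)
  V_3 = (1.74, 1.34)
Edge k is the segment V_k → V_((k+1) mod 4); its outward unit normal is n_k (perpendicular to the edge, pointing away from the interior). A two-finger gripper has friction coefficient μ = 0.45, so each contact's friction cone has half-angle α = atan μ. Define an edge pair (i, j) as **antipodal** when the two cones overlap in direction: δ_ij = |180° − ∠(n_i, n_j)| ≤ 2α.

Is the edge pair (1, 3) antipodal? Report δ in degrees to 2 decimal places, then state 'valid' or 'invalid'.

α = atan 0.45 = 24.23°;  2α = 48.46°
edge 1: e_1 = (+1.52, +0.80);  n_1 = (+0.4657, -0.8849)
edge 3: e_3 = (-3.64, -0.09);  n_3 = (-0.0247, +0.9997)
∠(n_1, n_3) = 153.66°
δ = |180° − 153.66°| = 26.34°
26.34° ≤ 2α = 48.46°  →  valid

δ = 26.34°, valid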